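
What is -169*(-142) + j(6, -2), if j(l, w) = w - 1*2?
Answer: 23994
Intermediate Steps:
j(l, w) = -2 + w (j(l, w) = w - 2 = -2 + w)
-169*(-142) + j(6, -2) = -169*(-142) + (-2 - 2) = 23998 - 4 = 23994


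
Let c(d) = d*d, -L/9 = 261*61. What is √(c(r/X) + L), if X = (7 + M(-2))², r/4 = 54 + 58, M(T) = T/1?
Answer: I*√89354921/25 ≈ 378.11*I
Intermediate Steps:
L = -143289 (L = -2349*61 = -9*15921 = -143289)
M(T) = T (M(T) = T*1 = T)
r = 448 (r = 4*(54 + 58) = 4*112 = 448)
X = 25 (X = (7 - 2)² = 5² = 25)
c(d) = d²
√(c(r/X) + L) = √((448/25)² - 143289) = √(200704/625 - 143289) = √(-89354921/625) = I*√89354921/25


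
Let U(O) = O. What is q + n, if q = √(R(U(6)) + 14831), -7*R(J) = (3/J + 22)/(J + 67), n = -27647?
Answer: -27647 + √15490696214/1022 ≈ -27525.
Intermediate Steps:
R(J) = -(22 + 3/J)/(7*(67 + J)) (R(J) = -(3/J + 22)/(7*(J + 67)) = -(22 + 3/J)/(7*(67 + J)))
q = √15490696214/1022 (q = √((⅐)*(-3 - 22*6)/(6*(67 + 6)) + 14831) = √((⅐)*(⅙)*(-3 - 132)/73 + 14831) = √((⅐)*(⅙)*(1/73)*(-135) + 14831) = √(-45/1022 + 14831) = √(15157237/1022) = √15490696214/1022 ≈ 121.78)
q + n = √15490696214/1022 - 27647 = -27647 + √15490696214/1022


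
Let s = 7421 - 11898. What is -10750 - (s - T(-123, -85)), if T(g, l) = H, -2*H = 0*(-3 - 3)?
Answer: -6273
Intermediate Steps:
s = -4477
H = 0 (H = -0*(-3 - 3) = -0*(-6) = -½*0 = 0)
T(g, l) = 0
-10750 - (s - T(-123, -85)) = -10750 - (-4477 - 1*0) = -10750 - (-4477 + 0) = -10750 - 1*(-4477) = -10750 + 4477 = -6273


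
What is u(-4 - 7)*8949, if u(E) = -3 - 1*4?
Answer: -62643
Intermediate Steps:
u(E) = -7 (u(E) = -3 - 4 = -7)
u(-4 - 7)*8949 = -7*8949 = -62643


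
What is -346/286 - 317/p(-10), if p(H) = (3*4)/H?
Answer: 225617/858 ≈ 262.96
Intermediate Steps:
p(H) = 12/H
-346/286 - 317/p(-10) = -346/286 - 317/(12/(-10)) = -346*1/286 - 317/(12*(-⅒)) = -173/143 - 317/(-6/5) = -173/143 - 317*(-⅚) = -173/143 + 1585/6 = 225617/858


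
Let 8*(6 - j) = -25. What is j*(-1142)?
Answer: -41683/4 ≈ -10421.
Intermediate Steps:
j = 73/8 (j = 6 - ⅛*(-25) = 6 + 25/8 = 73/8 ≈ 9.1250)
j*(-1142) = (73/8)*(-1142) = -41683/4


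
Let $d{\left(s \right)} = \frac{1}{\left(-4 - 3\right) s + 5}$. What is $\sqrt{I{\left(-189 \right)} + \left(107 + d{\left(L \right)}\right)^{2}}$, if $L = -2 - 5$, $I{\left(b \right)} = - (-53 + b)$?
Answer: $\frac{\sqrt{34102513}}{54} \approx 108.14$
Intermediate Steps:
$I{\left(b \right)} = 53 - b$
$L = -7$ ($L = -2 - 5 = -7$)
$d{\left(s \right)} = \frac{1}{5 - 7 s}$ ($d{\left(s \right)} = \frac{1}{- 7 s + 5} = \frac{1}{5 - 7 s}$)
$\sqrt{I{\left(-189 \right)} + \left(107 + d{\left(L \right)}\right)^{2}} = \sqrt{\left(53 - -189\right) + \left(107 - \frac{1}{-5 + 7 \left(-7\right)}\right)^{2}} = \sqrt{\left(53 + 189\right) + \left(107 - \frac{1}{-5 - 49}\right)^{2}} = \sqrt{242 + \left(107 - \frac{1}{-54}\right)^{2}} = \sqrt{242 + \left(107 - - \frac{1}{54}\right)^{2}} = \sqrt{242 + \left(107 + \frac{1}{54}\right)^{2}} = \sqrt{242 + \left(\frac{5779}{54}\right)^{2}} = \sqrt{242 + \frac{33396841}{2916}} = \sqrt{\frac{34102513}{2916}} = \frac{\sqrt{34102513}}{54}$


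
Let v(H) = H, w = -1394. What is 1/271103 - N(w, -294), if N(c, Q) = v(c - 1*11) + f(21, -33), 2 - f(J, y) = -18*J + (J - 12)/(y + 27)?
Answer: 554947843/542206 ≈ 1023.5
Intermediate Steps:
f(J, y) = 2 + 18*J - (-12 + J)/(27 + y) (f(J, y) = 2 - (-18*J + (J - 12)/(y + 27)) = 2 - (-18*J + (-12 + J)/(27 + y)) = 2 + (18*J - (-12 + J)/(27 + y)) = 2 + 18*J - (-12 + J)/(27 + y))
N(c, Q) = 741/2 + c (N(c, Q) = (c - 1*11) + (66 + 2*(-33) + 485*21 + 18*21*(-33))/(27 - 33) = (c - 11) + (66 - 66 + 10185 - 12474)/(-6) = (-11 + c) - ⅙*(-2289) = (-11 + c) + 763/2 = 741/2 + c)
1/271103 - N(w, -294) = 1/271103 - (741/2 - 1394) = 1/271103 - 1*(-2047/2) = 1/271103 + 2047/2 = 554947843/542206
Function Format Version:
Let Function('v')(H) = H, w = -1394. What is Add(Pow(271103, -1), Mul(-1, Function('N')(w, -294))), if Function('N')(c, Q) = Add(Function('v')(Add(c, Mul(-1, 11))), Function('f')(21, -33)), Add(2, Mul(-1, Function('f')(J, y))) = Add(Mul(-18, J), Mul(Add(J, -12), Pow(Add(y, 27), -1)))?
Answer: Rational(554947843, 542206) ≈ 1023.5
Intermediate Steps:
Function('f')(J, y) = Add(2, Mul(18, J), Mul(-1, Pow(Add(27, y), -1), Add(-12, J))) (Function('f')(J, y) = Add(2, Mul(-1, Add(Mul(-18, J), Mul(Add(J, -12), Pow(Add(y, 27), -1))))) = Add(2, Mul(-1, Add(Mul(-18, J), Mul(Add(-12, J), Pow(Add(27, y), -1))))) = Add(2, Mul(-1, Add(Mul(-18, J), Mul(Pow(Add(27, y), -1), Add(-12, J))))) = Add(2, Add(Mul(18, J), Mul(-1, Pow(Add(27, y), -1), Add(-12, J)))) = Add(2, Mul(18, J), Mul(-1, Pow(Add(27, y), -1), Add(-12, J))))
Function('N')(c, Q) = Add(Rational(741, 2), c) (Function('N')(c, Q) = Add(Add(c, Mul(-1, 11)), Mul(Pow(Add(27, -33), -1), Add(66, Mul(2, -33), Mul(485, 21), Mul(18, 21, -33)))) = Add(Add(c, -11), Mul(Pow(-6, -1), Add(66, -66, 10185, -12474))) = Add(Add(-11, c), Mul(Rational(-1, 6), -2289)) = Add(Add(-11, c), Rational(763, 2)) = Add(Rational(741, 2), c))
Add(Pow(271103, -1), Mul(-1, Function('N')(w, -294))) = Add(Pow(271103, -1), Mul(-1, Add(Rational(741, 2), -1394))) = Add(Rational(1, 271103), Mul(-1, Rational(-2047, 2))) = Add(Rational(1, 271103), Rational(2047, 2)) = Rational(554947843, 542206)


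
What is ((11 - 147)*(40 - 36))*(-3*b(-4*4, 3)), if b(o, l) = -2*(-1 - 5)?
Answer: 19584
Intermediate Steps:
b(o, l) = 12 (b(o, l) = -2*(-6) = 12)
((11 - 147)*(40 - 36))*(-3*b(-4*4, 3)) = ((11 - 147)*(40 - 36))*(-3*12) = -136*4*(-36) = -544*(-36) = 19584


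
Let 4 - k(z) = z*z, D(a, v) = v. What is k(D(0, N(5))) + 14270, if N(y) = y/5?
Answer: 14273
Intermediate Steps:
N(y) = y/5 (N(y) = y*(1/5) = y/5)
k(z) = 4 - z**2 (k(z) = 4 - z*z = 4 - z**2)
k(D(0, N(5))) + 14270 = (4 - ((1/5)*5)**2) + 14270 = (4 - 1*1**2) + 14270 = (4 - 1*1) + 14270 = (4 - 1) + 14270 = 3 + 14270 = 14273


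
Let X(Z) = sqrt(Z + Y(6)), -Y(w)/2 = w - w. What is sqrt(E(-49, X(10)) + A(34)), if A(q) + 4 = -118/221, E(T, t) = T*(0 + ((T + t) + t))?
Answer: sqrt(117045799 - 4786418*sqrt(10))/221 ≈ 45.679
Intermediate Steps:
Y(w) = 0 (Y(w) = -2*(w - w) = -2*0 = 0)
X(Z) = sqrt(Z) (X(Z) = sqrt(Z + 0) = sqrt(Z))
E(T, t) = T*(T + 2*t) (E(T, t) = T*(0 + (T + 2*t)) = T*(T + 2*t))
A(q) = -1002/221 (A(q) = -4 - 118/221 = -1002/221)
sqrt(E(-49, X(10)) + A(34)) = sqrt(-49*(-49 + 2*sqrt(10)) - 1002/221) = sqrt((2401 - 98*sqrt(10)) - 1002/221) = sqrt(529619/221 - 98*sqrt(10))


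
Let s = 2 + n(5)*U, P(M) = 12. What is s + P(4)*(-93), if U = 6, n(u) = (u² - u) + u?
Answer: -964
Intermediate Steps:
n(u) = u²
s = 152 (s = 2 + 5²*6 = 2 + 25*6 = 2 + 150 = 152)
s + P(4)*(-93) = 152 + 12*(-93) = 152 - 1116 = -964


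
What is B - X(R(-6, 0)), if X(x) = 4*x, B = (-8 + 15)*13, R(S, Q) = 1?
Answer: 87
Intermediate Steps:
B = 91 (B = 7*13 = 91)
B - X(R(-6, 0)) = 91 - 4 = 87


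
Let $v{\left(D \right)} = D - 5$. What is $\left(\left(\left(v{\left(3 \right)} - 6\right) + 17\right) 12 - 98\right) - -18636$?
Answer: $18646$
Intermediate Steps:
$v{\left(D \right)} = -5 + D$
$\left(\left(\left(v{\left(3 \right)} - 6\right) + 17\right) 12 - 98\right) - -18636 = \left(\left(\left(\left(-5 + 3\right) - 6\right) + 17\right) 12 - 98\right) - -18636 = \left(\left(\left(-2 - 6\right) + 17\right) 12 - 98\right) + 18636 = \left(\left(-8 + 17\right) 12 - 98\right) + 18636 = \left(9 \cdot 12 - 98\right) + 18636 = \left(108 - 98\right) + 18636 = 10 + 18636 = 18646$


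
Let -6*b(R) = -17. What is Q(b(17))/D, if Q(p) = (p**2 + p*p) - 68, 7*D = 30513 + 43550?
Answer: -595/121194 ≈ -0.0049095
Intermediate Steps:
b(R) = 17/6 (b(R) = -1/6*(-17) = 17/6)
D = 74063/7 (D = (30513 + 43550)/7 = (1/7)*74063 = 74063/7 ≈ 10580.)
Q(p) = -68 + 2*p**2 (Q(p) = (p**2 + p**2) - 68 = 2*p**2 - 68 = -68 + 2*p**2)
Q(b(17))/D = (-68 + 2*(17/6)**2)/(74063/7) = (-68 + 2*(289/36))*(7/74063) = (-68 + 289/18)*(7/74063) = -935/18*7/74063 = -595/121194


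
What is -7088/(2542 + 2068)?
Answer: -3544/2305 ≈ -1.5375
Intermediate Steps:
-7088/(2542 + 2068) = -7088/4610 = -7088*1/4610 = -3544/2305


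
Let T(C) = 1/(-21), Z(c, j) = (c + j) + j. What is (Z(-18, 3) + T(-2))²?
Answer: 64009/441 ≈ 145.15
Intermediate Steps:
Z(c, j) = c + 2*j
T(C) = -1/21
(Z(-18, 3) + T(-2))² = ((-18 + 2*3) - 1/21)² = ((-18 + 6) - 1/21)² = (-12 - 1/21)² = (-253/21)² = 64009/441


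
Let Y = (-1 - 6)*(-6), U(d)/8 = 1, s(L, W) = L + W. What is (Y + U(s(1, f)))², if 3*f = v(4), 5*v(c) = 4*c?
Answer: 2500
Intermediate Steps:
v(c) = 4*c/5 (v(c) = (4*c)/5 = 4*c/5)
f = 16/15 (f = ((⅘)*4)/3 = (⅓)*(16/5) = 16/15 ≈ 1.0667)
U(d) = 8 (U(d) = 8*1 = 8)
Y = 42 (Y = -7*(-6) = 42)
(Y + U(s(1, f)))² = (42 + 8)² = 50² = 2500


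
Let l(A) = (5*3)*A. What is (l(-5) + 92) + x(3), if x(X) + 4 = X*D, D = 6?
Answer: 31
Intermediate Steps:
l(A) = 15*A
x(X) = -4 + 6*X (x(X) = -4 + X*6 = -4 + 6*X)
(l(-5) + 92) + x(3) = (15*(-5) + 92) + (-4 + 6*3) = (-75 + 92) + (-4 + 18) = 17 + 14 = 31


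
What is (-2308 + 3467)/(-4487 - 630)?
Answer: -1159/5117 ≈ -0.22650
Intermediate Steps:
(-2308 + 3467)/(-4487 - 630) = 1159/(-5117) = 1159*(-1/5117) = -1159/5117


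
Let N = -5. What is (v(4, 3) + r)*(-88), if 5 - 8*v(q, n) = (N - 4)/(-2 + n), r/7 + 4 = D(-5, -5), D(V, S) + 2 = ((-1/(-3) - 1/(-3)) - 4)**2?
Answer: -29722/9 ≈ -3302.4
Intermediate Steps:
D(V, S) = 82/9 (D(V, S) = -2 + ((-1/(-3) - 1/(-3)) - 4)**2 = -2 + ((-1*(-1/3) - 1*(-1/3)) - 4)**2 = -2 + ((1/3 + 1/3) - 4)**2 = -2 + (2/3 - 4)**2 = -2 + (-10/3)**2 = -2 + 100/9 = 82/9)
r = 322/9 (r = -28 + 7*(82/9) = -28 + 574/9 = 322/9 ≈ 35.778)
v(q, n) = 5/8 + 9/(8*(-2 + n)) (v(q, n) = 5/8 - (-5 - 4)/(8*(-2 + n)) = 5/8 - (-9)/(8*(-2 + n)) = 5/8 + 9/(8*(-2 + n)))
(v(4, 3) + r)*(-88) = ((-1 + 5*3)/(8*(-2 + 3)) + 322/9)*(-88) = ((1/8)*(-1 + 15)/1 + 322/9)*(-88) = ((1/8)*1*14 + 322/9)*(-88) = (7/4 + 322/9)*(-88) = (1351/36)*(-88) = -29722/9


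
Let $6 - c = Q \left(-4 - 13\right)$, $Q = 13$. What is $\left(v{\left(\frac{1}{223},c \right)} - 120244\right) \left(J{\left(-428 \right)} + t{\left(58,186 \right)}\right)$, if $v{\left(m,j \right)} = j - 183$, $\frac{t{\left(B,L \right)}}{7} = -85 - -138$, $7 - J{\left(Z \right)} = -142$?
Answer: $-62504000$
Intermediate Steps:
$J{\left(Z \right)} = 149$ ($J{\left(Z \right)} = 7 - -142 = 7 + 142 = 149$)
$t{\left(B,L \right)} = 371$ ($t{\left(B,L \right)} = 7 \left(-85 - -138\right) = 7 \left(-85 + 138\right) = 7 \cdot 53 = 371$)
$c = 227$ ($c = 6 - 13 \left(-4 - 13\right) = 6 - 13 \left(-17\right) = 6 - -221 = 6 + 221 = 227$)
$v{\left(m,j \right)} = -183 + j$
$\left(v{\left(\frac{1}{223},c \right)} - 120244\right) \left(J{\left(-428 \right)} + t{\left(58,186 \right)}\right) = \left(\left(-183 + 227\right) - 120244\right) \left(149 + 371\right) = \left(44 - 120244\right) 520 = \left(-120200\right) 520 = -62504000$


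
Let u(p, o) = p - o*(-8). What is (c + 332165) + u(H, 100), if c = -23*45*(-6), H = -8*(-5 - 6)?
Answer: 339263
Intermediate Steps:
H = 88 (H = -8*(-11) = 88)
u(p, o) = p + 8*o (u(p, o) = p - (-8)*o = p + 8*o)
c = 6210 (c = -1035*(-6) = 6210)
(c + 332165) + u(H, 100) = (6210 + 332165) + (88 + 8*100) = 338375 + (88 + 800) = 338375 + 888 = 339263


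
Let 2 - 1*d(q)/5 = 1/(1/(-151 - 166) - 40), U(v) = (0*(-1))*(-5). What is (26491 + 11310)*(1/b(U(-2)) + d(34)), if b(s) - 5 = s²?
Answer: 24746651456/63405 ≈ 3.9030e+5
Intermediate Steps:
U(v) = 0 (U(v) = 0*(-5) = 0)
d(q) = 128395/12681 (d(q) = 10 - 5/(1/(-151 - 166) - 40) = 10 - 5/(1/(-317) - 40) = 10 - 5/(-1/317 - 40) = 10 - 5/(-12681/317) = 10 - 5*(-317/12681) = 10 + 1585/12681 = 128395/12681)
b(s) = 5 + s²
(26491 + 11310)*(1/b(U(-2)) + d(34)) = (26491 + 11310)*(1/(5 + 0²) + 128395/12681) = 37801*(1/(5 + 0) + 128395/12681) = 37801*(1/5 + 128395/12681) = 37801*(⅕ + 128395/12681) = 37801*(654656/63405) = 24746651456/63405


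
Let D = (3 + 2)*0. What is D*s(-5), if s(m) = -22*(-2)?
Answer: 0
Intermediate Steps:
s(m) = 44
D = 0 (D = 5*0 = 0)
D*s(-5) = 0*44 = 0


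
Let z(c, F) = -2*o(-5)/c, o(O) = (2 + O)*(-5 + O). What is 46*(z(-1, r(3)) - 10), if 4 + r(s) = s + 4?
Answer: 2300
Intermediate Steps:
o(O) = (-5 + O)*(2 + O)
r(s) = s (r(s) = -4 + (s + 4) = -4 + (4 + s) = s)
z(c, F) = -60/c (z(c, F) = -2*(-10 + (-5)² - 3*(-5))/c = -2*(-10 + 25 + 15)/c = -2*30/c = -60/c)
46*(z(-1, r(3)) - 10) = 46*(-60/(-1) - 10) = 46*(-60*(-1) - 10) = 46*(60 - 10) = 46*50 = 2300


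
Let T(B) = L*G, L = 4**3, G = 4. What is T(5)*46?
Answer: 11776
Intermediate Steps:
L = 64
T(B) = 256 (T(B) = 64*4 = 256)
T(5)*46 = 256*46 = 11776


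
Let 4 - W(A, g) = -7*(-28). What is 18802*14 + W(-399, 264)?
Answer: 263036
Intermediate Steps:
W(A, g) = -192 (W(A, g) = 4 - (-7)*(-28) = 4 - 1*196 = 4 - 196 = -192)
18802*14 + W(-399, 264) = 18802*14 - 192 = 263228 - 192 = 263036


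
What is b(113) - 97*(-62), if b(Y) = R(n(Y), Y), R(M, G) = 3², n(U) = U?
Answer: 6023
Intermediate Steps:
R(M, G) = 9
b(Y) = 9
b(113) - 97*(-62) = 9 - 97*(-62) = 9 + 6014 = 6023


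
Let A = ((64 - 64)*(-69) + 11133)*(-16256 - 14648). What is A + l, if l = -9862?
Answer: -344064094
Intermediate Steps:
A = -344054232 (A = (0*(-69) + 11133)*(-30904) = (0 + 11133)*(-30904) = 11133*(-30904) = -344054232)
A + l = -344054232 - 9862 = -344064094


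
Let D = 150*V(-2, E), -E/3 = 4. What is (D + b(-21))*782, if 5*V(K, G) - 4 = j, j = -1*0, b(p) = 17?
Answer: 107134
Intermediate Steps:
E = -12 (E = -3*4 = -12)
j = 0
V(K, G) = 4/5 (V(K, G) = 4/5 + (1/5)*0 = 4/5 + 0 = 4/5)
D = 120 (D = 150*(4/5) = 120)
(D + b(-21))*782 = (120 + 17)*782 = 137*782 = 107134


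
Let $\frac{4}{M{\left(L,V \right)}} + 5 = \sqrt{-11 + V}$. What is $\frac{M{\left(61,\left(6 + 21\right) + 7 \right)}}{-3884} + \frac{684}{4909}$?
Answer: $\frac{1352873}{9533278} + \frac{\sqrt{23}}{1942} \approx 0.14438$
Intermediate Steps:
$M{\left(L,V \right)} = \frac{4}{-5 + \sqrt{-11 + V}}$
$\frac{M{\left(61,\left(6 + 21\right) + 7 \right)}}{-3884} + \frac{684}{4909} = \frac{4 \frac{1}{-5 + \sqrt{-11 + \left(\left(6 + 21\right) + 7\right)}}}{-3884} + \frac{684}{4909} = \frac{4}{-5 + \sqrt{-11 + \left(27 + 7\right)}} \left(- \frac{1}{3884}\right) + 684 \cdot \frac{1}{4909} = \frac{4}{-5 + \sqrt{-11 + 34}} \left(- \frac{1}{3884}\right) + \frac{684}{4909} = \frac{4}{-5 + \sqrt{23}} \left(- \frac{1}{3884}\right) + \frac{684}{4909} = - \frac{1}{971 \left(-5 + \sqrt{23}\right)} + \frac{684}{4909} = \frac{684}{4909} - \frac{1}{971 \left(-5 + \sqrt{23}\right)}$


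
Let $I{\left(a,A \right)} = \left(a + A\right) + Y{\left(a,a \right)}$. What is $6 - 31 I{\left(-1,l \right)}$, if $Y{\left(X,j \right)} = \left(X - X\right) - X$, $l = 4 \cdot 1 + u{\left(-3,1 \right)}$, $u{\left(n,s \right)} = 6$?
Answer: $-304$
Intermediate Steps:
$l = 10$ ($l = 4 \cdot 1 + 6 = 4 + 6 = 10$)
$Y{\left(X,j \right)} = - X$ ($Y{\left(X,j \right)} = 0 - X = - X$)
$I{\left(a,A \right)} = A$ ($I{\left(a,A \right)} = \left(a + A\right) - a = \left(A + a\right) - a = A$)
$6 - 31 I{\left(-1,l \right)} = 6 - 310 = -304$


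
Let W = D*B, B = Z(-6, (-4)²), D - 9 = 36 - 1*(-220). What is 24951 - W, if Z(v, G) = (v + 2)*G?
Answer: 41911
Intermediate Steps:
Z(v, G) = G*(2 + v) (Z(v, G) = (2 + v)*G = G*(2 + v))
D = 265 (D = 9 + (36 - 1*(-220)) = 9 + (36 + 220) = 9 + 256 = 265)
B = -64 (B = (-4)²*(2 - 6) = 16*(-4) = -64)
W = -16960 (W = 265*(-64) = -16960)
24951 - W = 24951 - 1*(-16960) = 24951 + 16960 = 41911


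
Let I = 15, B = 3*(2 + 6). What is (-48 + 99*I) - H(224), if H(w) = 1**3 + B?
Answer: 1412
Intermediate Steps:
B = 24 (B = 3*8 = 24)
H(w) = 25 (H(w) = 1**3 + 24 = 1 + 24 = 25)
(-48 + 99*I) - H(224) = (-48 + 99*15) - 1*25 = (-48 + 1485) - 25 = 1437 - 25 = 1412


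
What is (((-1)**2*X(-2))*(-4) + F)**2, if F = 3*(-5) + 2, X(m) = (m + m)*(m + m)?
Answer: 5929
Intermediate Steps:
X(m) = 4*m**2 (X(m) = (2*m)*(2*m) = 4*m**2)
F = -13 (F = -15 + 2 = -13)
(((-1)**2*X(-2))*(-4) + F)**2 = (((-1)**2*(4*(-2)**2))*(-4) - 13)**2 = ((1*(4*4))*(-4) - 13)**2 = ((1*16)*(-4) - 13)**2 = (16*(-4) - 13)**2 = (-64 - 13)**2 = (-77)**2 = 5929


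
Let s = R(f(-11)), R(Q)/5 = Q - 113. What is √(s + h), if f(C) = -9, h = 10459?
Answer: 7*√201 ≈ 99.242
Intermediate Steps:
R(Q) = -565 + 5*Q (R(Q) = 5*(Q - 113) = 5*(-113 + Q) = -565 + 5*Q)
s = -610 (s = -565 + 5*(-9) = -565 - 45 = -610)
√(s + h) = √(-610 + 10459) = √9849 = 7*√201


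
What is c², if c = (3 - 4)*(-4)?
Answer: 16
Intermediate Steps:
c = 4 (c = -1*(-4) = 4)
c² = 4² = 16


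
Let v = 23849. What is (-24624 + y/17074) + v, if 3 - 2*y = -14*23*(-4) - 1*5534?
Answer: -26460451/34148 ≈ -774.88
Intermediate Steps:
y = 4249/2 (y = 3/2 - (-14*23*(-4) - 1*5534)/2 = 3/2 - (-322*(-4) - 5534)/2 = 3/2 - (1288 - 5534)/2 = 3/2 - 1/2*(-4246) = 3/2 + 2123 = 4249/2 ≈ 2124.5)
(-24624 + y/17074) + v = (-24624 + (4249/2)/17074) + 23849 = (-24624 + (4249/2)*(1/17074)) + 23849 = (-24624 + 4249/34148) + 23849 = -840856103/34148 + 23849 = -26460451/34148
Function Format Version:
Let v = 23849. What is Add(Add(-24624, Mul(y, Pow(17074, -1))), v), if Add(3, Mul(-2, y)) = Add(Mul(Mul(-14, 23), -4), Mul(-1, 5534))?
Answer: Rational(-26460451, 34148) ≈ -774.88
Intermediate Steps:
y = Rational(4249, 2) (y = Add(Rational(3, 2), Mul(Rational(-1, 2), Add(Mul(Mul(-14, 23), -4), Mul(-1, 5534)))) = Add(Rational(3, 2), Mul(Rational(-1, 2), Add(Mul(-322, -4), -5534))) = Add(Rational(3, 2), Mul(Rational(-1, 2), Add(1288, -5534))) = Add(Rational(3, 2), Mul(Rational(-1, 2), -4246)) = Add(Rational(3, 2), 2123) = Rational(4249, 2) ≈ 2124.5)
Add(Add(-24624, Mul(y, Pow(17074, -1))), v) = Add(Add(-24624, Mul(Rational(4249, 2), Pow(17074, -1))), 23849) = Add(Add(-24624, Mul(Rational(4249, 2), Rational(1, 17074))), 23849) = Add(Add(-24624, Rational(4249, 34148)), 23849) = Add(Rational(-840856103, 34148), 23849) = Rational(-26460451, 34148)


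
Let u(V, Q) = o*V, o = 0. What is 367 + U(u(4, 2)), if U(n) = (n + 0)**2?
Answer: 367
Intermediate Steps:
u(V, Q) = 0 (u(V, Q) = 0*V = 0)
U(n) = n**2
367 + U(u(4, 2)) = 367 + 0**2 = 367 + 0 = 367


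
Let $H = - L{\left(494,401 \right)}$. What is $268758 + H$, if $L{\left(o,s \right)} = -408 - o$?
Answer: $269660$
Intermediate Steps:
$H = 902$ ($H = - (-408 - 494) = \left(-1\right) \left(-902\right) = 902$)
$268758 + H = 268758 + 902 = 269660$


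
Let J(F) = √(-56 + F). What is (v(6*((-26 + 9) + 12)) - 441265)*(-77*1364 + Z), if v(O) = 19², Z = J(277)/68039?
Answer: 46307265312 - 440904*√221/68039 ≈ 4.6307e+10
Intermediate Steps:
Z = √221/68039 (Z = √(-56 + 277)/68039 = √221*(1/68039) = √221/68039 ≈ 0.00021849)
v(O) = 361
(v(6*((-26 + 9) + 12)) - 441265)*(-77*1364 + Z) = (361 - 441265)*(-77*1364 + √221/68039) = -440904*(-105028 + √221/68039) = 46307265312 - 440904*√221/68039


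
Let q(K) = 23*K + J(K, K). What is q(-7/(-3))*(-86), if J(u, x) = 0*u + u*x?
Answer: -45752/9 ≈ -5083.6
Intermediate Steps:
J(u, x) = u*x (J(u, x) = 0 + u*x = u*x)
q(K) = K² + 23*K (q(K) = 23*K + K*K = 23*K + K² = K² + 23*K)
q(-7/(-3))*(-86) = ((-7/(-3))*(23 - 7/(-3)))*(-86) = ((-7*(-⅓))*(23 - 7*(-⅓)))*(-86) = (7*(23 + 7/3)/3)*(-86) = ((7/3)*(76/3))*(-86) = (532/9)*(-86) = -45752/9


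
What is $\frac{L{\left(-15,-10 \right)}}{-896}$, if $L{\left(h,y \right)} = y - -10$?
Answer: $0$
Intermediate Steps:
$L{\left(h,y \right)} = 10 + y$ ($L{\left(h,y \right)} = y + 10 = 10 + y$)
$\frac{L{\left(-15,-10 \right)}}{-896} = \frac{10 - 10}{-896} = 0 \left(- \frac{1}{896}\right) = 0$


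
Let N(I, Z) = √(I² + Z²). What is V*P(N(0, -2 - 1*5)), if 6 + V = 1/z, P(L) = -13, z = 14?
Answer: 1079/14 ≈ 77.071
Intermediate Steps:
V = -83/14 (V = -6 + 1/14 = -83/14 ≈ -5.9286)
V*P(N(0, -2 - 1*5)) = -83/14*(-13) = 1079/14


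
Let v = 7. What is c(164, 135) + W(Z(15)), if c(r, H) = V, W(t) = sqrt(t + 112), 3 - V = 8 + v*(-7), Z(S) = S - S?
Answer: 44 + 4*sqrt(7) ≈ 54.583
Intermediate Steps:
Z(S) = 0
V = 44 (V = 3 - (8 + 7*(-7)) = 3 - (8 - 49) = 3 - 1*(-41) = 3 + 41 = 44)
W(t) = sqrt(112 + t)
c(r, H) = 44
c(164, 135) + W(Z(15)) = 44 + sqrt(112 + 0) = 44 + sqrt(112) = 44 + 4*sqrt(7)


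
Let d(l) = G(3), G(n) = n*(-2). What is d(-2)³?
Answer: -216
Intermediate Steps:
G(n) = -2*n
d(l) = -6 (d(l) = -2*3 = -6)
d(-2)³ = (-6)³ = -216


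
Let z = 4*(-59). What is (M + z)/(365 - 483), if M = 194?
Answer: 21/59 ≈ 0.35593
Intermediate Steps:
z = -236
(M + z)/(365 - 483) = (194 - 236)/(365 - 483) = -42/(-118) = -42*(-1/118) = 21/59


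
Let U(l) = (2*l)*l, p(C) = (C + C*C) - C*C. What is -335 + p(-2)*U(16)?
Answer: -1359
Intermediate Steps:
p(C) = C (p(C) = (C + C²) - C² = C)
U(l) = 2*l²
-335 + p(-2)*U(16) = -335 - 4*16² = -335 - 4*256 = -335 - 2*512 = -335 - 1024 = -1359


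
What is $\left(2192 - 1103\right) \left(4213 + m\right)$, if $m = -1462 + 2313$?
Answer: $5514696$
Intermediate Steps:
$m = 851$
$\left(2192 - 1103\right) \left(4213 + m\right) = \left(2192 - 1103\right) \left(4213 + 851\right) = 1089 \cdot 5064 = 5514696$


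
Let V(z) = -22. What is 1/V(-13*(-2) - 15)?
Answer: -1/22 ≈ -0.045455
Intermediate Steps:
1/V(-13*(-2) - 15) = 1/(-22) = -1/22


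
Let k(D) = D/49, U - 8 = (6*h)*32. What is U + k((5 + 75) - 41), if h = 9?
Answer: 85103/49 ≈ 1736.8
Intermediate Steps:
U = 1736 (U = 8 + (6*9)*32 = 8 + 54*32 = 8 + 1728 = 1736)
k(D) = D/49 (k(D) = D*(1/49) = D/49)
U + k((5 + 75) - 41) = 1736 + ((5 + 75) - 41)/49 = 1736 + (80 - 41)/49 = 1736 + (1/49)*39 = 1736 + 39/49 = 85103/49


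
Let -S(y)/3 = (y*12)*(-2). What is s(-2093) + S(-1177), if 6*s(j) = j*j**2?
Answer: -9169206821/6 ≈ -1.5282e+9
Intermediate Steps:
s(j) = j**3/6 (s(j) = (j*j**2)/6 = j**3/6)
S(y) = 72*y (S(y) = -3*y*12*(-2) = -3*12*y*(-2) = -(-72)*y = 72*y)
s(-2093) + S(-1177) = (1/6)*(-2093)**3 + 72*(-1177) = (1/6)*(-9168698357) - 84744 = -9168698357/6 - 84744 = -9169206821/6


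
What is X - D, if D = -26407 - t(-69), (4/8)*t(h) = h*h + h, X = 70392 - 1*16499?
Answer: 89684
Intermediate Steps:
X = 53893 (X = 70392 - 16499 = 53893)
t(h) = 2*h + 2*h**2 (t(h) = 2*(h*h + h) = 2*(h**2 + h) = 2*(h + h**2) = 2*h + 2*h**2)
D = -35791 (D = -26407 - 2*(-69)*(1 - 69) = -26407 - 2*(-69)*(-68) = -26407 - 1*9384 = -26407 - 9384 = -35791)
X - D = 53893 - 1*(-35791) = 53893 + 35791 = 89684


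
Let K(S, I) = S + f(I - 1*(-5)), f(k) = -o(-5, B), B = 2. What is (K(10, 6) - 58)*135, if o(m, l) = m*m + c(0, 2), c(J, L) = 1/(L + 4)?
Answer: -19755/2 ≈ -9877.5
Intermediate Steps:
c(J, L) = 1/(4 + L)
o(m, l) = ⅙ + m² (o(m, l) = m*m + 1/(4 + 2) = m² + 1/6 = m² + ⅙ = ⅙ + m²)
f(k) = -151/6 (f(k) = -(⅙ + (-5)²) = -(⅙ + 25) = -1*151/6 = -151/6)
K(S, I) = -151/6 + S (K(S, I) = S - 151/6 = -151/6 + S)
(K(10, 6) - 58)*135 = ((-151/6 + 10) - 58)*135 = (-91/6 - 58)*135 = -439/6*135 = -19755/2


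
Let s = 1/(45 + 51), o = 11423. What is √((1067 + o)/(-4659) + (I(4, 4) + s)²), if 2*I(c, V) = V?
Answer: √30249981601/149088 ≈ 1.1666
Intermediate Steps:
I(c, V) = V/2
s = 1/96 ≈ 0.010417
√((1067 + o)/(-4659) + (I(4, 4) + s)²) = √((1067 + 11423)/(-4659) + ((½)*4 + 1/96)²) = √(12490*(-1/4659) + (2 + 1/96)²) = √(-12490/4659 + (193/96)²) = √(-12490/4659 + 37249/9216) = √(19478417/14312448) = √30249981601/149088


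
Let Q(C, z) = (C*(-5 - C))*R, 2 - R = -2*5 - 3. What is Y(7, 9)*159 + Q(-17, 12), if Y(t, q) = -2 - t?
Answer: -4491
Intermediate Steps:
R = 15 (R = 2 - (-2*5 - 3) = 2 - (-10 - 3) = 2 - 1*(-13) = 2 + 13 = 15)
Q(C, z) = 15*C*(-5 - C) (Q(C, z) = (C*(-5 - C))*15 = 15*C*(-5 - C))
Y(7, 9)*159 + Q(-17, 12) = (-2 - 1*7)*159 - 15*(-17)*(5 - 17) = (-2 - 7)*159 - 15*(-17)*(-12) = -9*159 - 3060 = -1431 - 3060 = -4491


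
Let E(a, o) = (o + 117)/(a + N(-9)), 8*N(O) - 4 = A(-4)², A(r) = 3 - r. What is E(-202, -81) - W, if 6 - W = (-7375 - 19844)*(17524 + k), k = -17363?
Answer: -2283160161/521 ≈ -4.3823e+6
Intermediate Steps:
N(O) = 53/8 (N(O) = ½ + (3 - 1*(-4))²/8 = ½ + (3 + 4)²/8 = ½ + (⅛)*7² = ½ + (⅛)*49 = ½ + 49/8 = 53/8)
E(a, o) = (117 + o)/(53/8 + a) (E(a, o) = (o + 117)/(a + 53/8) = (117 + o)/(53/8 + a))
W = 4382265 (W = 6 - (-7375 - 19844)*(17524 - 17363) = 6 - (-27219)*161 = 6 - 1*(-4382259) = 6 + 4382259 = 4382265)
E(-202, -81) - W = 8*(117 - 81)/(53 + 8*(-202)) - 1*4382265 = 8*36/(53 - 1616) - 4382265 = 8*36/(-1563) - 4382265 = 8*(-1/1563)*36 - 4382265 = -96/521 - 4382265 = -2283160161/521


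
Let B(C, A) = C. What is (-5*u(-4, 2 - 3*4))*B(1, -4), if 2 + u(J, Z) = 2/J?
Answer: 25/2 ≈ 12.500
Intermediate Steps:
u(J, Z) = -2 + 2/J
(-5*u(-4, 2 - 3*4))*B(1, -4) = -5*(-2 + 2/(-4))*1 = -5*(-2 + 2*(-¼))*1 = -5*(-2 - ½)*1 = -5*(-5/2)*1 = (25/2)*1 = 25/2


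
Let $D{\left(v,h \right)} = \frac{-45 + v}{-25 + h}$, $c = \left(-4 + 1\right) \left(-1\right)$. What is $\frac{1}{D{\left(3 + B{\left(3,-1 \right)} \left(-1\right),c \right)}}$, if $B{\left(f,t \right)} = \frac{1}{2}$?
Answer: $\frac{44}{85} \approx 0.51765$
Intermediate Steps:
$B{\left(f,t \right)} = \frac{1}{2}$
$c = 3$ ($c = \left(-3\right) \left(-1\right) = 3$)
$D{\left(v,h \right)} = \frac{-45 + v}{-25 + h}$
$\frac{1}{D{\left(3 + B{\left(3,-1 \right)} \left(-1\right),c \right)}} = \frac{1}{\frac{1}{-25 + 3} \left(-45 + \left(3 + \frac{1}{2} \left(-1\right)\right)\right)} = \frac{1}{\frac{1}{-22} \left(-45 + \left(3 - \frac{1}{2}\right)\right)} = \frac{1}{\left(- \frac{1}{22}\right) \left(-45 + \frac{5}{2}\right)} = \frac{1}{\left(- \frac{1}{22}\right) \left(- \frac{85}{2}\right)} = \frac{1}{\frac{85}{44}} = \frac{44}{85}$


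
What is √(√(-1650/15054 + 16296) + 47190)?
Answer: √(297064872390 + 2509*√102583950001)/2509 ≈ 217.53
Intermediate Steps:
√(√(-1650/15054 + 16296) + 47190) = √(√(-1650*1/15054 + 16296) + 47190) = √(√(-275/2509 + 16296) + 47190) = √(√(40886389/2509) + 47190) = √(√102583950001/2509 + 47190) = √(47190 + √102583950001/2509)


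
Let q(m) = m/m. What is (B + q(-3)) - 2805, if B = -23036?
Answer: -25840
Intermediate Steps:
q(m) = 1
(B + q(-3)) - 2805 = (-23036 + 1) - 2805 = -23035 - 2805 = -25840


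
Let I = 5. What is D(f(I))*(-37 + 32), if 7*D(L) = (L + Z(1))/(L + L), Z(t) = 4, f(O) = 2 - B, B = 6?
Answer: 0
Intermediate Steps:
f(O) = -4 (f(O) = 2 - 1*6 = 2 - 6 = -4)
D(L) = (4 + L)/(14*L) (D(L) = ((L + 4)/(L + L))/7 = ((4 + L)/((2*L)))/7 = ((4 + L)*(1/(2*L)))/7 = ((4 + L)/(2*L))/7 = (4 + L)/(14*L))
D(f(I))*(-37 + 32) = ((1/14)*(4 - 4)/(-4))*(-37 + 32) = ((1/14)*(-1/4)*0)*(-5) = 0*(-5) = 0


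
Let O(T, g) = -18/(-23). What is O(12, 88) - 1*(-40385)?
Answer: 928873/23 ≈ 40386.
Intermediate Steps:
O(T, g) = 18/23 (O(T, g) = -18*(-1/23) = 18/23)
O(12, 88) - 1*(-40385) = 18/23 - 1*(-40385) = 18/23 + 40385 = 928873/23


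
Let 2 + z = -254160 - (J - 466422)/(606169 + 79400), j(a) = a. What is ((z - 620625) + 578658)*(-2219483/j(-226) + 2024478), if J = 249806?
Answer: -93337209657805531135/154938594 ≈ -6.0241e+11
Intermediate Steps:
z = -174245371562/685569 (z = -2 + (-254160 - (249806 - 466422)/(606169 + 79400)) = -2 + (-254160 - (-216616)/685569) = -2 + (-254160 - 1*(-216616/685569)) = -2 + (-254160 + 216616/685569) = -2 - 174244000424/685569 = -174245371562/685569 ≈ -2.5416e+5)
((z - 620625) + 578658)*(-2219483/j(-226) + 2024478) = ((-174245371562/685569 - 620625) + 578658)*(-2219483/(-226) + 2024478) = (-599726632187/685569 + 578658)*(-2219483*(-1/226) + 2024478) = -203016645785*(2219483/226 + 2024478)/685569 = -203016645785/685569*459751511/226 = -93337209657805531135/154938594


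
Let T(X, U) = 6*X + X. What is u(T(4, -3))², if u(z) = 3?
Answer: 9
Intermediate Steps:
T(X, U) = 7*X
u(T(4, -3))² = 3² = 9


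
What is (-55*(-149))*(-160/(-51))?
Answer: 1311200/51 ≈ 25710.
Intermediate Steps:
(-55*(-149))*(-160/(-51)) = 8195*(-160*(-1/51)) = 8195*(160/51) = 1311200/51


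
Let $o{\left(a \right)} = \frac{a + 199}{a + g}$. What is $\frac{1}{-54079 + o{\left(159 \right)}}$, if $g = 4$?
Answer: $- \frac{163}{8814519} \approx -1.8492 \cdot 10^{-5}$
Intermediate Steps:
$o{\left(a \right)} = \frac{199 + a}{4 + a}$ ($o{\left(a \right)} = \frac{a + 199}{a + 4} = \frac{199 + a}{4 + a}$)
$\frac{1}{-54079 + o{\left(159 \right)}} = \frac{1}{-54079 + \frac{199 + 159}{4 + 159}} = \frac{1}{-54079 + \frac{1}{163} \cdot 358} = \frac{1}{-54079 + \frac{358}{163}} = \frac{1}{- \frac{8814519}{163}} = - \frac{163}{8814519}$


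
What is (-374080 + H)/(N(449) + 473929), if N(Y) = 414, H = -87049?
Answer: -461129/474343 ≈ -0.97214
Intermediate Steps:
(-374080 + H)/(N(449) + 473929) = (-374080 - 87049)/(414 + 473929) = -461129/474343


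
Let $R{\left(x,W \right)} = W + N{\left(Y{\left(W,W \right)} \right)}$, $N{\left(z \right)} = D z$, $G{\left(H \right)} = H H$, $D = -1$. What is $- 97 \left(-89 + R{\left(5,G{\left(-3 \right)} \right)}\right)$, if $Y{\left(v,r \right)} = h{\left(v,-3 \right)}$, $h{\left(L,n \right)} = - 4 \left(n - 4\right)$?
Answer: $10476$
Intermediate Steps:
$G{\left(H \right)} = H^{2}$
$h{\left(L,n \right)} = 16 - 4 n$ ($h{\left(L,n \right)} = - 4 \left(-4 + n\right) = 16 - 4 n$)
$Y{\left(v,r \right)} = 28$ ($Y{\left(v,r \right)} = 16 - -12 = 16 + 12 = 28$)
$N{\left(z \right)} = - z$
$R{\left(x,W \right)} = -28 + W$ ($R{\left(x,W \right)} = W - 28 = -28 + W$)
$- 97 \left(-89 + R{\left(5,G{\left(-3 \right)} \right)}\right) = - 97 \left(-89 - \left(28 - \left(-3\right)^{2}\right)\right) = - 97 \left(-89 + \left(-28 + 9\right)\right) = - 97 \left(-89 - 19\right) = \left(-97\right) \left(-108\right) = 10476$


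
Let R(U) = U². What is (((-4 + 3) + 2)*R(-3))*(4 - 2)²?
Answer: 36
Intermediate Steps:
(((-4 + 3) + 2)*R(-3))*(4 - 2)² = (((-4 + 3) + 2)*(-3)²)*(4 - 2)² = ((-1 + 2)*9)*2² = (1*9)*4 = 9*4 = 36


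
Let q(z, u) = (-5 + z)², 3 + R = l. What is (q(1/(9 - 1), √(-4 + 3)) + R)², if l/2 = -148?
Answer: 310288225/4096 ≈ 75754.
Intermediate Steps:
l = -296 (l = 2*(-148) = -296)
R = -299 (R = -3 - 296 = -299)
(q(1/(9 - 1), √(-4 + 3)) + R)² = ((-5 + 1/(9 - 1))² - 299)² = ((-5 + 1/8)² - 299)² = ((-5 + ⅛)² - 299)² = ((-39/8)² - 299)² = (1521/64 - 299)² = (-17615/64)² = 310288225/4096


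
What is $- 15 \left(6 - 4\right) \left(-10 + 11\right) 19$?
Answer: $-570$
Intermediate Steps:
$- 15 \left(6 - 4\right) \left(-10 + 11\right) 19 = - 15 \cdot 2 \cdot 1 \cdot 19 = \left(-15\right) 2 \cdot 19 = \left(-30\right) 19 = -570$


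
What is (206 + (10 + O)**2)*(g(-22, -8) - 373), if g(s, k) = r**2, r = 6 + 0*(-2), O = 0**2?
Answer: -103122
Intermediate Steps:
O = 0
r = 6 (r = 6 + 0 = 6)
g(s, k) = 36 (g(s, k) = 6**2 = 36)
(206 + (10 + O)**2)*(g(-22, -8) - 373) = (206 + (10 + 0)**2)*(36 - 373) = (206 + 10**2)*(-337) = (206 + 100)*(-337) = 306*(-337) = -103122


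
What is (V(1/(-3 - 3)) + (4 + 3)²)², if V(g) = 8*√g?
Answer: 7171/3 + 392*I*√6/3 ≈ 2390.3 + 320.07*I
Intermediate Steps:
(V(1/(-3 - 3)) + (4 + 3)²)² = (8*√(1/(-3 - 3)) + (4 + 3)²)² = (8*√(1/(-6)) + 7²)² = (8*√(-⅙) + 49)² = (8*(I*√6/6) + 49)² = (4*I*√6/3 + 49)² = (49 + 4*I*√6/3)²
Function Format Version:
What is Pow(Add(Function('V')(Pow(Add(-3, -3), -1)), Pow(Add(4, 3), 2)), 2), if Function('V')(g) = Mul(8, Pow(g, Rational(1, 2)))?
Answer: Add(Rational(7171, 3), Mul(Rational(392, 3), I, Pow(6, Rational(1, 2)))) ≈ Add(2390.3, Mul(320.07, I))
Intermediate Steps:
Pow(Add(Function('V')(Pow(Add(-3, -3), -1)), Pow(Add(4, 3), 2)), 2) = Pow(Add(Mul(8, Pow(Pow(Add(-3, -3), -1), Rational(1, 2))), Pow(Add(4, 3), 2)), 2) = Pow(Add(Mul(8, Pow(Pow(-6, -1), Rational(1, 2))), Pow(7, 2)), 2) = Pow(Add(Mul(8, Pow(Rational(-1, 6), Rational(1, 2))), 49), 2) = Pow(Add(Mul(8, Mul(Rational(1, 6), I, Pow(6, Rational(1, 2)))), 49), 2) = Pow(Add(Mul(Rational(4, 3), I, Pow(6, Rational(1, 2))), 49), 2) = Pow(Add(49, Mul(Rational(4, 3), I, Pow(6, Rational(1, 2)))), 2)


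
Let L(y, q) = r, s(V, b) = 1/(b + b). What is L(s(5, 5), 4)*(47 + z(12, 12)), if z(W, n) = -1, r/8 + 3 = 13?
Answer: 3680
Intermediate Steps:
s(V, b) = 1/(2*b)
r = 80 (r = -24 + 8*13 = -24 + 104 = 80)
L(y, q) = 80
L(s(5, 5), 4)*(47 + z(12, 12)) = 80*(47 - 1) = 80*46 = 3680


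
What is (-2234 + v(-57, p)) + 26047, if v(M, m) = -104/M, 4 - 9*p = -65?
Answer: 1357445/57 ≈ 23815.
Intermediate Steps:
p = 23/3 (p = 4/9 - ⅑*(-65) = 4/9 + 65/9 = 23/3 ≈ 7.6667)
(-2234 + v(-57, p)) + 26047 = (-2234 - 104/(-57)) + 26047 = (-2234 - 104*(-1/57)) + 26047 = (-2234 + 104/57) + 26047 = -127234/57 + 26047 = 1357445/57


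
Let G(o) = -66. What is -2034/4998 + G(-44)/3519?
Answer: -24469/57477 ≈ -0.42572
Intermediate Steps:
-2034/4998 + G(-44)/3519 = -2034/4998 - 66/3519 = -2034*1/4998 - 66*1/3519 = -339/833 - 22/1173 = -24469/57477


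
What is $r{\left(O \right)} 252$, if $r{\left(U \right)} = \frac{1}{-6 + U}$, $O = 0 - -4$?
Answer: $-126$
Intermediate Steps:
$O = 4$ ($O = 0 + 4 = 4$)
$r{\left(O \right)} 252 = \frac{1}{-6 + 4} \cdot 252 = \frac{1}{-2} \cdot 252 = \left(- \frac{1}{2}\right) 252 = -126$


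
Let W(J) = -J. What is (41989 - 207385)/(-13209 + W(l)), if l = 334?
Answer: 165396/13543 ≈ 12.213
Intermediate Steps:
(41989 - 207385)/(-13209 + W(l)) = (41989 - 207385)/(-13209 - 1*334) = -165396/(-13209 - 334) = -165396/(-13543) = -165396*(-1/13543) = 165396/13543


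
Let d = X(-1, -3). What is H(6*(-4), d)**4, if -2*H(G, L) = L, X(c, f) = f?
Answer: 81/16 ≈ 5.0625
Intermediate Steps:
d = -3
H(G, L) = -L/2
H(6*(-4), d)**4 = (-1/2*(-3))**4 = (3/2)**4 = 81/16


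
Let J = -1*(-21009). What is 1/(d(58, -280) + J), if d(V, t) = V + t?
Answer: 1/20787 ≈ 4.8107e-5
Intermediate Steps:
J = 21009
1/(d(58, -280) + J) = 1/((58 - 280) + 21009) = 1/(-222 + 21009) = 1/20787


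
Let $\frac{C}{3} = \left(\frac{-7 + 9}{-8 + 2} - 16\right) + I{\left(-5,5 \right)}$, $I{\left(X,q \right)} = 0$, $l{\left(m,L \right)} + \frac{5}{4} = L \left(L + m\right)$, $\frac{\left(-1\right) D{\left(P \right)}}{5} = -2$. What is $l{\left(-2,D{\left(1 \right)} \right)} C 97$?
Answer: $- \frac{1497195}{4} \approx -3.743 \cdot 10^{5}$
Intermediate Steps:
$D{\left(P \right)} = 10$ ($D{\left(P \right)} = \left(-5\right) \left(-2\right) = 10$)
$l{\left(m,L \right)} = - \frac{5}{4} + L \left(L + m\right)$
$C = -49$ ($C = 3 \left(\left(\frac{-7 + 9}{-8 + 2} - 16\right) + 0\right) = 3 \left(\left(\frac{2}{-6} - 16\right) + 0\right) = 3 \left(\left(2 \left(- \frac{1}{6}\right) - 16\right) + 0\right) = 3 \left(\left(- \frac{1}{3} - 16\right) + 0\right) = 3 \left(- \frac{49}{3} + 0\right) = 3 \left(- \frac{49}{3}\right) = -49$)
$l{\left(-2,D{\left(1 \right)} \right)} C 97 = \left(- \frac{5}{4} + 10^{2} + 10 \left(-2\right)\right) \left(-49\right) 97 = \left(- \frac{5}{4} + 100 - 20\right) \left(-49\right) 97 = \frac{315}{4} \left(-49\right) 97 = \left(- \frac{15435}{4}\right) 97 = - \frac{1497195}{4}$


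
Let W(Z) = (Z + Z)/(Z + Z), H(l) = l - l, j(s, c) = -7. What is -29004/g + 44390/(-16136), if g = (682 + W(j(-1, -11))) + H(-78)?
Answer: -249163457/5510444 ≈ -45.217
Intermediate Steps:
H(l) = 0
W(Z) = 1 (W(Z) = (2*Z)/((2*Z)) = (2*Z)*(1/(2*Z)) = 1)
g = 683 (g = (682 + 1) + 0 = 683 + 0 = 683)
-29004/g + 44390/(-16136) = -29004/683 + 44390/(-16136) = -29004*1/683 + 44390*(-1/16136) = -29004/683 - 22195/8068 = -249163457/5510444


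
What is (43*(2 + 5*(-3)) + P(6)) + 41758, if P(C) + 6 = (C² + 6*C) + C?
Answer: 41271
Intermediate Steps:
P(C) = -6 + C² + 7*C (P(C) = -6 + ((C² + 6*C) + C) = -6 + (C² + 7*C) = -6 + C² + 7*C)
(43*(2 + 5*(-3)) + P(6)) + 41758 = (43*(2 + 5*(-3)) + (-6 + 6² + 7*6)) + 41758 = (43*(2 - 15) + (-6 + 36 + 42)) + 41758 = (43*(-13) + 72) + 41758 = (-559 + 72) + 41758 = -487 + 41758 = 41271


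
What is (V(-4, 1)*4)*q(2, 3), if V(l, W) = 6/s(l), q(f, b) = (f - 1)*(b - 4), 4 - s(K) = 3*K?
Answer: -3/2 ≈ -1.5000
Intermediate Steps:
s(K) = 4 - 3*K
q(f, b) = (-1 + f)*(-4 + b)
V(l, W) = 6/(4 - 3*l)
(V(-4, 1)*4)*q(2, 3) = (-6/(-4 + 3*(-4))*4)*(4 - 1*3 - 4*2 + 3*2) = (-6/(-4 - 12)*4)*(4 - 3 - 8 + 6) = (-6/(-16)*4)*(-1) = (-6*(-1/16)*4)*(-1) = ((3/8)*4)*(-1) = (3/2)*(-1) = -3/2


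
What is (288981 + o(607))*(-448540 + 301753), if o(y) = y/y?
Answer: -42418800834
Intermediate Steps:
o(y) = 1
(288981 + o(607))*(-448540 + 301753) = (288981 + 1)*(-448540 + 301753) = 288982*(-146787) = -42418800834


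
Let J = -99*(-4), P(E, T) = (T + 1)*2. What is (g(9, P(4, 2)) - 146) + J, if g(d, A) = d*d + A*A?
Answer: 367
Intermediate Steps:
P(E, T) = 2 + 2*T (P(E, T) = (1 + T)*2 = 2 + 2*T)
g(d, A) = A² + d² (g(d, A) = d² + A² = A² + d²)
J = 396
(g(9, P(4, 2)) - 146) + J = (((2 + 2*2)² + 9²) - 146) + 396 = (((2 + 4)² + 81) - 146) + 396 = ((6² + 81) - 146) + 396 = ((36 + 81) - 146) + 396 = (117 - 146) + 396 = -29 + 396 = 367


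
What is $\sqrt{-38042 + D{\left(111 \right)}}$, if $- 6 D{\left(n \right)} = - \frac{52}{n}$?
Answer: $\frac{2 i \sqrt{117178630}}{111} \approx 195.04 i$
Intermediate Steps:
$D{\left(n \right)} = \frac{26}{3 n}$ ($D{\left(n \right)} = - \frac{\left(-52\right) \frac{1}{n}}{6} = \frac{26}{3 n}$)
$\sqrt{-38042 + D{\left(111 \right)}} = \sqrt{-38042 + \frac{26}{3 \cdot 111}} = \sqrt{-38042 + \frac{26}{3} \cdot \frac{1}{111}} = \sqrt{-38042 + \frac{26}{333}} = \sqrt{- \frac{12667960}{333}} = \frac{2 i \sqrt{117178630}}{111}$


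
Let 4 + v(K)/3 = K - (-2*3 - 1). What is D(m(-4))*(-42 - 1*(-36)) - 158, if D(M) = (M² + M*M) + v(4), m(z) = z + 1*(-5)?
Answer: -1256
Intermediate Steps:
m(z) = -5 + z (m(z) = z - 5 = -5 + z)
v(K) = 9 + 3*K (v(K) = -12 + 3*(K - (-2*3 - 1)) = -12 + 3*(K - (-6 - 1)) = -12 + 3*(K - 1*(-7)) = -12 + 3*(K + 7) = -12 + 3*(7 + K) = -12 + (21 + 3*K) = 9 + 3*K)
D(M) = 21 + 2*M² (D(M) = (M² + M*M) + (9 + 3*4) = (M² + M²) + (9 + 12) = 2*M² + 21 = 21 + 2*M²)
D(m(-4))*(-42 - 1*(-36)) - 158 = (21 + 2*(-5 - 4)²)*(-42 - 1*(-36)) - 158 = (21 + 2*(-9)²)*(-42 + 36) - 158 = (21 + 2*81)*(-6) - 158 = (21 + 162)*(-6) - 158 = 183*(-6) - 158 = -1098 - 158 = -1256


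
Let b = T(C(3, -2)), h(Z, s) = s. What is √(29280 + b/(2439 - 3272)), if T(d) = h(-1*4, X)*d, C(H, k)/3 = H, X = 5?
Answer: √414633315/119 ≈ 171.11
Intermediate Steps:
C(H, k) = 3*H
T(d) = 5*d
b = 45 (b = 5*(3*3) = 5*9 = 45)
√(29280 + b/(2439 - 3272)) = √(29280 + 45/(2439 - 3272)) = √(29280 + 45/(-833)) = √(29280 - 1/833*45) = √(29280 - 45/833) = √(24390195/833) = √414633315/119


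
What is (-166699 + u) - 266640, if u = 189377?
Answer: -243962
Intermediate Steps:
(-166699 + u) - 266640 = (-166699 + 189377) - 266640 = 22678 - 266640 = -243962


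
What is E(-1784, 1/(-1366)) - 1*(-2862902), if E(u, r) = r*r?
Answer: 5342049164313/1865956 ≈ 2.8629e+6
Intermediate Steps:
E(u, r) = r**2
E(-1784, 1/(-1366)) - 1*(-2862902) = (1/(-1366))**2 - 1*(-2862902) = (-1/1366)**2 + 2862902 = 1/1865956 + 2862902 = 5342049164313/1865956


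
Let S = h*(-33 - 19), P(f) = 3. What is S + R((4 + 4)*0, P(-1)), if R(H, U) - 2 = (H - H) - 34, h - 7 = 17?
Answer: -1280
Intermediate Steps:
h = 24 (h = 7 + 17 = 24)
R(H, U) = -32 (R(H, U) = 2 + ((H - H) - 34) = 2 + (0 - 34) = 2 - 34 = -32)
S = -1248 (S = 24*(-33 - 19) = 24*(-52) = -1248)
S + R((4 + 4)*0, P(-1)) = -1248 - 32 = -1280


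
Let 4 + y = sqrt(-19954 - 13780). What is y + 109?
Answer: 105 + I*sqrt(33734) ≈ 105.0 + 183.67*I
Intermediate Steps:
y = -4 + I*sqrt(33734) (y = -4 + sqrt(-19954 - 13780) = -4 + sqrt(-33734) = -4 + I*sqrt(33734) ≈ -4.0 + 183.67*I)
y + 109 = (-4 + I*sqrt(33734)) + 109 = 105 + I*sqrt(33734)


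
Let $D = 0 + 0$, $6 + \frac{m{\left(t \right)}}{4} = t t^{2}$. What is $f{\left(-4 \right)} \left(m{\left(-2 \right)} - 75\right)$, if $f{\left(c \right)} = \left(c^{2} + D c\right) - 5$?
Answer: $-1441$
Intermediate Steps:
$m{\left(t \right)} = -24 + 4 t^{3}$ ($m{\left(t \right)} = -24 + 4 t t^{2} = -24 + 4 t^{3}$)
$D = 0$
$f{\left(c \right)} = -5 + c^{2}$ ($f{\left(c \right)} = \left(c^{2} + 0 c\right) - 5 = \left(c^{2} + 0\right) - 5 = c^{2} - 5 = -5 + c^{2}$)
$f{\left(-4 \right)} \left(m{\left(-2 \right)} - 75\right) = \left(-5 + \left(-4\right)^{2}\right) \left(\left(-24 + 4 \left(-2\right)^{3}\right) - 75\right) = \left(-5 + 16\right) \left(\left(-24 + 4 \left(-8\right)\right) - 75\right) = 11 \left(\left(-24 - 32\right) - 75\right) = 11 \left(-56 - 75\right) = 11 \left(-131\right) = -1441$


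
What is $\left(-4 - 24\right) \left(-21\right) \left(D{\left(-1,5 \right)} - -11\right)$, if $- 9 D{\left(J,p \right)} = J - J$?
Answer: $6468$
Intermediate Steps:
$D{\left(J,p \right)} = 0$ ($D{\left(J,p \right)} = - \frac{J - J}{9} = \left(- \frac{1}{9}\right) 0 = 0$)
$\left(-4 - 24\right) \left(-21\right) \left(D{\left(-1,5 \right)} - -11\right) = \left(-4 - 24\right) \left(-21\right) \left(0 - -11\right) = \left(-4 - 24\right) \left(-21\right) \left(0 + 11\right) = \left(-28\right) \left(-21\right) 11 = 588 \cdot 11 = 6468$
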